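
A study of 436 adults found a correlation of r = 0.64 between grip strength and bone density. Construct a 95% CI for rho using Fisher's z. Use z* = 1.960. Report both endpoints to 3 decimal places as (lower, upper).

(0.581, 0.692)

Fisher z: z_r = atanh(r) = ½·ln((1+0.64)/(1−0.64)) = 0.758174
SE(z) = 1/√(n−3) = 1/√433 = 0.048057
95% ⇒ z* = 1.960; margin = 1.960·0.048057 = 0.094192
CI on z-scale: (0.663982, 0.852366)
Back-transform: tanh(0.663982) = 0.581007, tanh(0.852366) = 0.692304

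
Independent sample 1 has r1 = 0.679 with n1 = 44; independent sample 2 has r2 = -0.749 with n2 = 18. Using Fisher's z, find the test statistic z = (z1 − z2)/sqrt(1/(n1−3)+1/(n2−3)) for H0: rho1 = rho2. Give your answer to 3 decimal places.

Fisher z-transforms: z1 = atanh(0.679) = 0.827256, z2 = atanh(-0.749) = -0.970673; difference d = 1.797929
Var(d) = 1/41 + 1/15 = 0.0243902 + 0.0666667 = 0.0910569
z = d/√Var(d) = 1.797929 / √0.0910569 = 1.797929 / 0.301756 = 5.958

5.958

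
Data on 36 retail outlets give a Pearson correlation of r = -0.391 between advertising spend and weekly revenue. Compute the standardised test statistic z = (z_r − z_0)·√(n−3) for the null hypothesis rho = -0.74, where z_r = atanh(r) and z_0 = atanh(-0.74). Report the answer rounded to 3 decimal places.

Fisher z: atanh(-0.391) = -0.412980, atanh(-0.74) = -0.950479
z = (z_r − z_0)·√(n−3) = (-0.412980 − (-0.950479))·√33 = 0.537499 · 5.744563 = 3.088

3.088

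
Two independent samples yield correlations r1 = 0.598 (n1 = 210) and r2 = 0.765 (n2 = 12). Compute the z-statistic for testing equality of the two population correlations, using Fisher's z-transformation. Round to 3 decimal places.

-0.934

Fisher z-transforms: z1 = atanh(0.598) = 0.690028, z2 = atanh(0.765) = 1.008160; difference d = -0.318132
Var(d) = 1/207 + 1/9 = 0.0048309 + 0.1111111 = 0.1159420
z = d/√Var(d) = -0.318132 / √0.1159420 = -0.318132 / 0.340503 = -0.934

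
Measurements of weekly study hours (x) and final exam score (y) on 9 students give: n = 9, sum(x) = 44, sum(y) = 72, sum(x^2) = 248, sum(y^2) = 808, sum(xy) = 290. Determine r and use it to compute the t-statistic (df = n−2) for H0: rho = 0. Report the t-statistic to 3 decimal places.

-2.666

Numerator: nΣxy − (Σx)(Σy) = 9·290 − (44)(72) = -558
Denominator: √[(nΣx²−(Σx)²)(nΣy²−(Σy)²)]
  nΣx²−(Σx)² = 9·248 − 1936 = 296;  nΣy²−(Σy)² = 9·808 − 5184 = 2088
  √(296·2088) = √618048 = 786.1603
r = -558 / 786.1603 = -0.7098
t = r·√(n−2)/√(1−r²) = -0.7098·√7 / √(1−0.503816) = -1.877954 / 0.704403 = -2.666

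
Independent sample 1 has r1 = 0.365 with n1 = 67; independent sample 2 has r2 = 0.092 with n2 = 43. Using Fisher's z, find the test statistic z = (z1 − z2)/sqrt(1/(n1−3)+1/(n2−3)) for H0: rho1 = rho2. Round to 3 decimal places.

z1 = atanh(0.365) = 0.382642,  z2 = atanh(0.092) = 0.092261
SE = √(1/(n1−3) + 1/(n2−3)) = √(1/64 + 1/40) = √(0.0156250 + 0.0250000) = √0.0406250 = 0.201556
z = (z1 − z2)/SE = (0.382642 − 0.092261) / 0.201556 = 0.290381 / 0.201556 = 1.441

1.441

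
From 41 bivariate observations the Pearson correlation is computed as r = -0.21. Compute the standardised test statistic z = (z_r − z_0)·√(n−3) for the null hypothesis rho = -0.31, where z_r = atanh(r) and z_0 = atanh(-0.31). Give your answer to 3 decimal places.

0.662

Fisher z: atanh(-0.21) = -0.213171, atanh(-0.31) = -0.320545
z = (z_r − z_0)·√(n−3) = (-0.213171 − (-0.320545))·√38 = 0.107374 · 6.164414 = 0.662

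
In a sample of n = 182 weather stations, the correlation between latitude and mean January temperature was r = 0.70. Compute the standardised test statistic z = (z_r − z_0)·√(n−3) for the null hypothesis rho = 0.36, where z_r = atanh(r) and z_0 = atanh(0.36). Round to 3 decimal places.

Fisher z: atanh(0.70) = 0.867301, atanh(0.36) = 0.376886
z = (z_r − z_0)·√(n−3) = (0.867301 − 0.376886)·√179 = 0.490415 · 13.379088 = 6.561

6.561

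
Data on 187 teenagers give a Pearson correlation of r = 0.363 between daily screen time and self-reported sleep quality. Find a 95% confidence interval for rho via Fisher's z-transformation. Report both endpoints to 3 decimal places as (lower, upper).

(0.232, 0.481)

Fisher z: z_r = atanh(r) = ½·ln((1+0.363)/(1−0.363)) = 0.380337
SE(z) = 1/√(n−3) = 1/√184 = 0.073721
95% ⇒ z* = 1.960; margin = 1.960·0.073721 = 0.144493
CI on z-scale: (0.235844, 0.524830)
Back-transform: tanh(0.235844) = 0.231566, tanh(0.524830) = 0.481419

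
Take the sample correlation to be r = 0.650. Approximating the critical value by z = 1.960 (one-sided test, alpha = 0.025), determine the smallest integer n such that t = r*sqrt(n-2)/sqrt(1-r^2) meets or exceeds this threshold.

8

Need r·√(n−2)/√(1−r²) ≥ 1.960
√(n−2) ≥ 1.960·√(1−0.422500) / 0.650 = 1.960·0.759934 / 0.650 = 2.2915
n−2 ≥ 5.2510  ⇒  n ≥ 7.2510
Smallest integer n = 8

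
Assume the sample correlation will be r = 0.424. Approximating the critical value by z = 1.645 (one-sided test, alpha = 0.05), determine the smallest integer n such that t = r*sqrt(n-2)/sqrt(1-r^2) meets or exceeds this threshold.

Need r·√(n−2)/√(1−r²) ≥ 1.645
√(n−2) ≥ 1.645·√(1−0.179776) / 0.424 = 1.645·0.905662 / 0.424 = 3.5137
n−2 ≥ 12.3461  ⇒  n ≥ 14.3461
Smallest integer n = 15

15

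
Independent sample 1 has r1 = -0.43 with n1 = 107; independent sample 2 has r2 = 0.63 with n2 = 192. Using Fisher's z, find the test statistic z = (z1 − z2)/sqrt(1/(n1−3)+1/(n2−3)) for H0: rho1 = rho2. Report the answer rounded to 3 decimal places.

Fisher z-transforms: z1 = atanh(-0.43) = -0.459897, z2 = atanh(0.63) = 0.741416; difference d = -1.201313
Var(d) = 1/104 + 1/189 = 0.0096154 + 0.0052910 = 0.0149064
z = d/√Var(d) = -1.201313 / √0.0149064 = -1.201313 / 0.122092 = -9.839

-9.839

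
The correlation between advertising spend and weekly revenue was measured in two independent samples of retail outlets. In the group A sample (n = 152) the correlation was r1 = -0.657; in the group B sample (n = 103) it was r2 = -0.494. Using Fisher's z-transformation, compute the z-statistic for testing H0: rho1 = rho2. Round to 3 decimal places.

z1 = atanh(-0.657) = -0.787517,  z2 = atanh(-0.494) = -0.541338
SE = √(1/(n1−3) + 1/(n2−3)) = √(1/149 + 1/100) = √(0.0067114 + 0.0100000) = √0.0167114 = 0.129273
z = (z1 − z2)/SE = (-0.787517 − (-0.541338)) / 0.129273 = -0.246179 / 0.129273 = -1.904

-1.904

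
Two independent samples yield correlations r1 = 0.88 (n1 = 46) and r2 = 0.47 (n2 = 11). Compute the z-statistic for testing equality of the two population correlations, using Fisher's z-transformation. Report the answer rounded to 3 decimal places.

2.248

z1 = atanh(0.88) = 1.375768,  z2 = atanh(0.47) = 0.510070
SE = √(1/(n1−3) + 1/(n2−3)) = √(1/43 + 1/8) = √(0.0232558 + 0.1250000) = √0.1482558 = 0.385040
z = (z1 − z2)/SE = (1.375768 − 0.510070) / 0.385040 = 0.865698 / 0.385040 = 2.248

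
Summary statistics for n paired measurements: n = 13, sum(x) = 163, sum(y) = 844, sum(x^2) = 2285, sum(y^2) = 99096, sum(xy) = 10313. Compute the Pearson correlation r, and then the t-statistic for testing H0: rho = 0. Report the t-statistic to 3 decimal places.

-0.274

S_xy = nΣxy − ΣxΣy = 13·10313 − 163·844 = 134069 − 137572 = -3503
S_xx = nΣx² − (Σx)² = 13·2285 − 163² = 29705 − 26569 = 3136
S_yy = nΣy² − (Σy)² = 13·99096 − 844² = 1288248 − 712336 = 575912
r = S_xy / √(S_xx·S_yy) = -3503 / √(3136·575912) = -3503 / √1806060032 = -3503 / 42497.7650 = -0.0824
t = r·√(n−2)/√(1−r²) = -0.0824·√11 / √(1−0.006790) = -0.273290 / 0.996599 = -0.274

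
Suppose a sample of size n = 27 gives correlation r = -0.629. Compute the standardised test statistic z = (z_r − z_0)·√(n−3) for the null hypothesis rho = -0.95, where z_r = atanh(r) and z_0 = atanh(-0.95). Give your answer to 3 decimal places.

5.350

z_r = atanh(-0.629) = -0.739760,  z_0 = atanh(-0.95) = -1.831781
SE = 1/√(n−3) = 1/√24 = 0.204124
z = (z_r − z_0)/SE = (-0.739760 − (-1.831781)) / 0.204124 = 1.092021 / 0.204124 = 5.350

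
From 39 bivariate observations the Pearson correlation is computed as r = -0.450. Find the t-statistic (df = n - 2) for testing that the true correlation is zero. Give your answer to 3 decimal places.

-3.065

t = r·√(n−2) / √(1−r²) with r = -0.450, n = 39
  = -0.450·√37 / √(1 − 0.202500)
  = -0.450·6.082763 / 0.893029
  = -2.737243 / 0.893029 = -3.065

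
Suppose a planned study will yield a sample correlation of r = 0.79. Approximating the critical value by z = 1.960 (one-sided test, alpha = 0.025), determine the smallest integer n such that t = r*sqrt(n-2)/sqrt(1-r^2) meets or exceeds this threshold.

r√(n−2)/√(1−r²) ≥ 1.960  ⇔  n−2 ≥ (1.960)²·(1−r²)/r²
(1−r²)/r² = (1−0.6241)/0.6241 = 0.6023
n ≥ 2 + 3.8416·0.6023 = 2 + 2.3138 = 4.3138
⌈4.3138⌉ = 5

5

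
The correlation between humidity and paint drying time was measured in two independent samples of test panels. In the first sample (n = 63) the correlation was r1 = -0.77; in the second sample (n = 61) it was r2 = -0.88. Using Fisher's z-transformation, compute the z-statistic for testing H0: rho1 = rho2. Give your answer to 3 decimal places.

1.930

z1 = atanh(-0.77) = -1.020328,  z2 = atanh(-0.88) = -1.375768
SE = √(1/(n1−3) + 1/(n2−3)) = √(1/60 + 1/58) = √(0.0166667 + 0.0172414) = √0.0339081 = 0.184142
z = (z1 − z2)/SE = (-1.020328 − (-1.375768)) / 0.184142 = 0.355440 / 0.184142 = 1.930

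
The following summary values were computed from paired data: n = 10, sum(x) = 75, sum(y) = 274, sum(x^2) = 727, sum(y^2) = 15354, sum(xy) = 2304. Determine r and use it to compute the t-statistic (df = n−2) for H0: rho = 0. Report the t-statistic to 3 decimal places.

S_xy = nΣxy − ΣxΣy = 10·2304 − 75·274 = 23040 − 20550 = 2490
S_xx = nΣx² − (Σx)² = 10·727 − 75² = 7270 − 5625 = 1645
S_yy = nΣy² − (Σy)² = 10·15354 − 274² = 153540 − 75076 = 78464
r = S_xy / √(S_xx·S_yy) = 2490 / √(1645·78464) = 2490 / √129073280 = 2490 / 11361.0422 = 0.2192
t = r·√(n−2)/√(1−r²) = 0.2192·√8 / √(1−0.048049) = 0.619991 / 0.975680 = 0.635

0.635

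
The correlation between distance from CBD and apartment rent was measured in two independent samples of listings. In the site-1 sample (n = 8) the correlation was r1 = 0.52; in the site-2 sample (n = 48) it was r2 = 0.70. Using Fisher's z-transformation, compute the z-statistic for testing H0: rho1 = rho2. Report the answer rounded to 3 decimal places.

Fisher z-transforms: z1 = atanh(0.52) = 0.576340, z2 = atanh(0.70) = 0.867301; difference d = -0.290961
Var(d) = 1/5 + 1/45 = 0.2000000 + 0.0222222 = 0.2222222
z = d/√Var(d) = -0.290961 / √0.2222222 = -0.290961 / 0.471404 = -0.617

-0.617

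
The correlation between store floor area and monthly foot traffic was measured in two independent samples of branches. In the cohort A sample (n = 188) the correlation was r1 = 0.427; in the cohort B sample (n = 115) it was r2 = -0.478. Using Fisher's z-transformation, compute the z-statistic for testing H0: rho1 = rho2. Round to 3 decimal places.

Fisher z-transforms: z1 = atanh(0.427) = 0.456222, z2 = atanh(-0.478) = -0.520389; difference d = 0.976611
Var(d) = 1/185 + 1/112 = 0.0054054 + 0.0089286 = 0.0143340
z = d/√Var(d) = 0.976611 / √0.0143340 = 0.976611 / 0.119725 = 8.157

8.157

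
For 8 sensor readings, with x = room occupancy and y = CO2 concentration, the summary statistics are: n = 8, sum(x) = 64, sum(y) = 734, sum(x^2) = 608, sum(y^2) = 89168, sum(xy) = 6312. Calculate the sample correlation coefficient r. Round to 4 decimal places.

0.3040

Numerator: nΣxy − (Σx)(Σy) = 8·6312 − (64)(734) = 3520
Denominator: √[(nΣx²−(Σx)²)(nΣy²−(Σy)²)]
  nΣx²−(Σx)² = 8·608 − 4096 = 768;  nΣy²−(Σy)² = 8·89168 − 538756 = 174588
  √(768·174588) = √134083584 = 11579.4466
r = 3520 / 11579.4466 = 0.3040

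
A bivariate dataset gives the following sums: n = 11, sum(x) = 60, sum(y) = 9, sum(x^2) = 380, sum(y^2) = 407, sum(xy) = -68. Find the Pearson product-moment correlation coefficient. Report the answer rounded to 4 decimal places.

-0.8066

S_xy = nΣxy − ΣxΣy = 11·(-68) − 60·9 = -748 − 540 = -1288
S_xx = nΣx² − (Σx)² = 11·380 − 60² = 4180 − 3600 = 580
S_yy = nΣy² − (Σy)² = 11·407 − 9² = 4477 − 81 = 4396
r = S_xy / √(S_xx·S_yy) = -1288 / √(580·4396) = -1288 / √2549680 = -1288 / 1596.7717 = -0.8066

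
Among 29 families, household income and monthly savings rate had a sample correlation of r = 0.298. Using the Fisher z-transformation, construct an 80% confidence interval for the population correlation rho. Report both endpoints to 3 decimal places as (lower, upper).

(0.056, 0.507)

z_r = atanh(0.298) = 0.307323;  SE = 1/√(n−3) = 1/√26 = 0.196116
z-limits: 0.307323 ± 1.282·0.196116 = 0.307323 ± 0.251421 = [0.055902, 0.558744]
ρ-limits: (tanh 0.055902, tanh 0.558744) = (0.056, 0.507)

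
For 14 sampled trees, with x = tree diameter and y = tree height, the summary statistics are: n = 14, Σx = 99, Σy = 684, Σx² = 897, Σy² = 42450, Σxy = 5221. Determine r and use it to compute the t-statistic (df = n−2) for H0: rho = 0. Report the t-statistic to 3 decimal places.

1.042

Numerator: nΣxy − (Σx)(Σy) = 14·5221 − (99)(684) = 5378
Denominator: √[(nΣx²−(Σx)²)(nΣy²−(Σy)²)]
  nΣx²−(Σx)² = 14·897 − 9801 = 2757;  nΣy²−(Σy)² = 14·42450 − 467856 = 126444
  √(2757·126444) = √348606108 = 18670.9964
r = 5378 / 18670.9964 = 0.2880
t = r·√(n−2)/√(1−r²) = 0.2880·√12 / √(1−0.082944) = 0.997661 / 0.957630 = 1.042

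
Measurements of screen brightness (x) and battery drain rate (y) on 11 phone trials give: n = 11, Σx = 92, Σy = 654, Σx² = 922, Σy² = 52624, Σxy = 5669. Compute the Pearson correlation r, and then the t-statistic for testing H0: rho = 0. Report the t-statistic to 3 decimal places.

Numerator: nΣxy − (Σx)(Σy) = 11·5669 − (92)(654) = 2191
Denominator: √[(nΣx²−(Σx)²)(nΣy²−(Σy)²)]
  nΣx²−(Σx)² = 11·922 − 8464 = 1678;  nΣy²−(Σy)² = 11·52624 − 427716 = 151148
  √(1678·151148) = √253626344 = 15925.6505
r = 2191 / 15925.6505 = 0.1376
t = r·√(n−2)/√(1−r²) = 0.1376·√9 / √(1−0.018934) = 0.412800 / 0.990488 = 0.417

0.417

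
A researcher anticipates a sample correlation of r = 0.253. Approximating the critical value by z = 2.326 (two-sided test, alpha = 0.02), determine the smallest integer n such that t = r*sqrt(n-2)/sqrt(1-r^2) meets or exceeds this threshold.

Need r·√(n−2)/√(1−r²) ≥ 2.326
√(n−2) ≥ 2.326·√(1−0.064009) / 0.253 = 2.326·0.967466 / 0.253 = 8.8946
n−2 ≥ 79.1139  ⇒  n ≥ 81.1139
Smallest integer n = 82

82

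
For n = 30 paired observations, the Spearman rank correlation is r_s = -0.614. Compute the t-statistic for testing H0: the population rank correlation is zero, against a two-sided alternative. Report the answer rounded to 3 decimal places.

t = r_s·√(n−2) / √(1−r_s²) with r_s = -0.614, n = 30
  = -0.614·√28 / √(1 − 0.376996)
  = -0.614·5.291503 / 0.789306
  = -3.248983 / 0.789306 = -4.116

-4.116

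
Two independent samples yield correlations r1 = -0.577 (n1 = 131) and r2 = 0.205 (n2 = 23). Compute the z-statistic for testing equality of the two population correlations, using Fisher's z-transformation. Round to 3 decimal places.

z1 = atanh(-0.577) = -0.657954,  z2 = atanh(0.205) = 0.207946
SE = √(1/(n1−3) + 1/(n2−3)) = √(1/128 + 1/20) = √(0.0078125 + 0.0500000) = √0.0578125 = 0.240442
z = (z1 − z2)/SE = (-0.657954 − 0.207946) / 0.240442 = -0.865900 / 0.240442 = -3.601

-3.601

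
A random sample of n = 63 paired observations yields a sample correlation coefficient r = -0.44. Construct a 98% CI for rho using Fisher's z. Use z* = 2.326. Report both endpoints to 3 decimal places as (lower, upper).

Fisher z: z_r = atanh(r) = ½·ln((1+(-0.44))/(1−(-0.44))) = -0.472231
SE(z) = 1/√(n−3) = 1/√60 = 0.129099
98% ⇒ z* = 2.326; margin = 2.326·0.129099 = 0.300284
CI on z-scale: (-0.772515, -0.171947)
Back-transform: tanh(-0.772515) = -0.648389, tanh(-0.171947) = -0.170272

(-0.648, -0.170)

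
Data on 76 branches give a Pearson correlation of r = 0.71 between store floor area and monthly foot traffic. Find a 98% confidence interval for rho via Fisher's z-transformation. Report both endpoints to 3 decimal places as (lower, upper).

z_r = atanh(0.71) = 0.887184;  SE = 1/√(n−3) = 1/√73 = 0.117041
z-limits: 0.887184 ± 2.326·0.117041 = 0.887184 ± 0.272237 = [0.614947, 1.159421]
ρ-limits: (tanh 0.614947, tanh 1.159421) = (0.548, 0.821)

(0.548, 0.821)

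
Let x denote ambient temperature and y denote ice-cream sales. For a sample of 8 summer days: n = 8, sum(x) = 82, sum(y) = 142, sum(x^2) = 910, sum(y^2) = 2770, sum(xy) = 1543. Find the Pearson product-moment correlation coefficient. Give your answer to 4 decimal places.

0.6645

Numerator: nΣxy − (Σx)(Σy) = 8·1543 − (82)(142) = 700
Denominator: √[(nΣx²−(Σx)²)(nΣy²−(Σy)²)]
  nΣx²−(Σx)² = 8·910 − 6724 = 556;  nΣy²−(Σy)² = 8·2770 − 20164 = 1996
  √(556·1996) = √1109776 = 1053.4591
r = 700 / 1053.4591 = 0.6645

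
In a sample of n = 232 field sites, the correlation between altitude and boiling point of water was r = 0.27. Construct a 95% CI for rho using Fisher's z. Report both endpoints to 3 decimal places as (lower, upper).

(0.146, 0.385)

z_r = atanh(0.27) = 0.276864;  SE = 1/√(n−3) = 1/√229 = 0.066082
z-limits: 0.276864 ± 1.960·0.066082 = 0.276864 ± 0.129521 = [0.147343, 0.406385]
ρ-limits: (tanh 0.147343, tanh 0.406385) = (0.146, 0.385)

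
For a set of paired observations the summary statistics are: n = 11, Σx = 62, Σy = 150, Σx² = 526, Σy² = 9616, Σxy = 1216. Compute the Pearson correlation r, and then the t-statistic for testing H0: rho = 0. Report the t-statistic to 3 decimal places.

S_xy = nΣxy − ΣxΣy = 11·1216 − 62·150 = 13376 − 9300 = 4076
S_xx = nΣx² − (Σx)² = 11·526 − 62² = 5786 − 3844 = 1942
S_yy = nΣy² − (Σy)² = 11·9616 − 150² = 105776 − 22500 = 83276
r = S_xy / √(S_xx·S_yy) = 4076 / √(1942·83276) = 4076 / √161721992 = 4076 / 12716.9962 = 0.3205
t = r·√(n−2)/√(1−r²) = 0.3205·√9 / √(1−0.102720) = 0.961500 / 0.947249 = 1.015

1.015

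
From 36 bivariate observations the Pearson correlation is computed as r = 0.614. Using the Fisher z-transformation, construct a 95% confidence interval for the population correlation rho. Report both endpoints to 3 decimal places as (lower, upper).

z_r = atanh(0.614) = 0.715317;  SE = 1/√(n−3) = 1/√33 = 0.174078
z-limits: 0.715317 ± 1.960·0.174078 = 0.715317 ± 0.341193 = [0.374124, 1.056510]
ρ-limits: (tanh 0.374124, tanh 1.056510) = (0.358, 0.784)

(0.358, 0.784)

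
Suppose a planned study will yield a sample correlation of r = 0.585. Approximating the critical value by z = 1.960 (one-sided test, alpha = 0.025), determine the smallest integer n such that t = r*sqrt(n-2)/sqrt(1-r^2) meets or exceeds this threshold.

10

r√(n−2)/√(1−r²) ≥ 1.960  ⇔  n−2 ≥ (1.960)²·(1−r²)/r²
(1−r²)/r² = (1−0.342225)/0.342225 = 1.9221
n ≥ 2 + 3.8416·1.9221 = 2 + 7.3839 = 9.3839
⌈9.3839⌉ = 10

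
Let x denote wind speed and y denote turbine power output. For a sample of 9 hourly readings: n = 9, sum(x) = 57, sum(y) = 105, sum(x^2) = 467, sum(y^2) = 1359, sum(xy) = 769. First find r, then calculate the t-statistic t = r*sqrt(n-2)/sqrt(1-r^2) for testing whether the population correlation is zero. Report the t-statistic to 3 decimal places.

S_xy = nΣxy − ΣxΣy = 9·769 − 57·105 = 6921 − 5985 = 936
S_xx = nΣx² − (Σx)² = 9·467 − 57² = 4203 − 3249 = 954
S_yy = nΣy² − (Σy)² = 9·1359 − 105² = 12231 − 11025 = 1206
r = S_xy / √(S_xx·S_yy) = 936 / √(954·1206) = 936 / √1150524 = 936 / 1072.6248 = 0.8726
t = r·√(n−2)/√(1−r²) = 0.8726·√7 / √(1−0.761431) = 2.308683 / 0.488435 = 4.727

4.727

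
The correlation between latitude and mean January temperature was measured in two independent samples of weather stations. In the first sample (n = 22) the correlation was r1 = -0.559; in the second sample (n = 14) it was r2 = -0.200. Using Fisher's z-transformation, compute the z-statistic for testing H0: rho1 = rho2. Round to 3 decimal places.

-1.131

z1 = atanh(-0.559) = -0.631377,  z2 = atanh(-0.200) = -0.202733
SE = √(1/(n1−3) + 1/(n2−3)) = √(1/19 + 1/11) = √(0.0526316 + 0.0909091) = √0.1435407 = 0.378868
z = (z1 − z2)/SE = (-0.631377 − (-0.202733)) / 0.378868 = -0.428644 / 0.378868 = -1.131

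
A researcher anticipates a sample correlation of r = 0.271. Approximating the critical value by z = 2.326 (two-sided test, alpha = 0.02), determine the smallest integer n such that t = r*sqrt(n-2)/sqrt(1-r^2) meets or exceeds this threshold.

71

r√(n−2)/√(1−r²) ≥ 2.326  ⇔  n−2 ≥ (2.326)²·(1−r²)/r²
(1−r²)/r² = (1−0.073441)/0.073441 = 12.6164
n ≥ 2 + 5.410276·12.6164 = 2 + 68.2582 = 70.2582
⌈70.2582⌉ = 71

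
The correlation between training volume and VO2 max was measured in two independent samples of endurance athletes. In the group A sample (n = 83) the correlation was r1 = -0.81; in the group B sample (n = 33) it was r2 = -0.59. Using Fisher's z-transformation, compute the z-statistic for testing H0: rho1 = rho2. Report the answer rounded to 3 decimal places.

-2.099

z1 = atanh(-0.81) = -1.127029,  z2 = atanh(-0.59) = -0.677666
SE = √(1/(n1−3) + 1/(n2−3)) = √(1/80 + 1/30) = √(0.0125000 + 0.0333333) = √0.0458333 = 0.214087
z = (z1 − z2)/SE = (-1.127029 − (-0.677666)) / 0.214087 = -0.449363 / 0.214087 = -2.099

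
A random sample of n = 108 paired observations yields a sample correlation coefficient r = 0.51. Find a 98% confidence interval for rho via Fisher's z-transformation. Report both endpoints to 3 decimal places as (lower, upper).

z_r = atanh(0.51) = 0.562730;  SE = 1/√(n−3) = 1/√105 = 0.097590
z-limits: 0.562730 ± 2.326·0.097590 = 0.562730 ± 0.226994 = [0.335736, 0.789724]
ρ-limits: (tanh 0.335736, tanh 0.789724) = (0.324, 0.658)

(0.324, 0.658)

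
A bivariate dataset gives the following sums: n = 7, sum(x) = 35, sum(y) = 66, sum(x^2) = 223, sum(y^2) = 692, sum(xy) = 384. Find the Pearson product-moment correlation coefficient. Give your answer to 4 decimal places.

0.9335

Numerator: nΣxy − (Σx)(Σy) = 7·384 − (35)(66) = 378
Denominator: √[(nΣx²−(Σx)²)(nΣy²−(Σy)²)]
  nΣx²−(Σx)² = 7·223 − 1225 = 336;  nΣy²−(Σy)² = 7·692 − 4356 = 488
  √(336·488) = √163968 = 404.9296
r = 378 / 404.9296 = 0.9335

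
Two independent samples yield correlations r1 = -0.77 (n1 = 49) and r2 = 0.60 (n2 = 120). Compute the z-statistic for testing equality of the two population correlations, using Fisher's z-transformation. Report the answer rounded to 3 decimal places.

z1 = atanh(-0.77) = -1.020328,  z2 = atanh(0.60) = 0.693147
SE = √(1/(n1−3) + 1/(n2−3)) = √(1/46 + 1/117) = √(0.0217391 + 0.0085470) = √0.0302861 = 0.174029
z = (z1 − z2)/SE = (-1.020328 − 0.693147) / 0.174029 = -1.713475 / 0.174029 = -9.846

-9.846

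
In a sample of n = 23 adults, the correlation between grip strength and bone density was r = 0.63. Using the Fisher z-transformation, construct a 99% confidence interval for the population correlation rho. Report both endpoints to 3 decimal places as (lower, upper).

Fisher z: z_r = atanh(r) = ½·ln((1+0.63)/(1−0.63)) = 0.741416
SE(z) = 1/√(n−3) = 1/√20 = 0.223607
99% ⇒ z* = 2.576; margin = 2.576·0.223607 = 0.576012
CI on z-scale: (0.165404, 1.317428)
Back-transform: tanh(0.165404) = 0.163912, tanh(1.317428) = 0.866143

(0.164, 0.866)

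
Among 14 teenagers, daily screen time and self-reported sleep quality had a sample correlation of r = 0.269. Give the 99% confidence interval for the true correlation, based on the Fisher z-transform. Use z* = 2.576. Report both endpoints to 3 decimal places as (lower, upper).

(-0.463, 0.783)

Fisher z: z_r = atanh(r) = ½·ln((1+0.269)/(1−0.269)) = 0.275786
SE(z) = 1/√(n−3) = 1/√11 = 0.301511
99% ⇒ z* = 2.576; margin = 2.576·0.301511 = 0.776692
CI on z-scale: (-0.500906, 1.052478)
Back-transform: tanh(-0.500906) = -0.462829, tanh(1.052478) = 0.782768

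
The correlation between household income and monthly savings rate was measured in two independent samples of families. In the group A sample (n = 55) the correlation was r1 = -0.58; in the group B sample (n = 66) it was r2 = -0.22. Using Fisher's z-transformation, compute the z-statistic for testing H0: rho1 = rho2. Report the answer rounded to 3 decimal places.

-2.342

Fisher z-transforms: z1 = atanh(-0.58) = -0.662463, z2 = atanh(-0.22) = -0.223656; difference d = -0.438807
Var(d) = 1/52 + 1/63 = 0.0192308 + 0.0158730 = 0.0351038
z = d/√Var(d) = -0.438807 / √0.0351038 = -0.438807 / 0.187360 = -2.342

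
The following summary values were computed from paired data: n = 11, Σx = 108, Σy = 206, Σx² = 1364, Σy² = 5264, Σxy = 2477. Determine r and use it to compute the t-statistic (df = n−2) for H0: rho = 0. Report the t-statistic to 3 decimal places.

2.904

Numerator: nΣxy − (Σx)(Σy) = 11·2477 − (108)(206) = 4999
Denominator: √[(nΣx²−(Σx)²)(nΣy²−(Σy)²)]
  nΣx²−(Σx)² = 11·1364 − 11664 = 3340;  nΣy²−(Σy)² = 11·5264 − 42436 = 15468
  √(3340·15468) = √51663120 = 7187.7062
r = 4999 / 7187.7062 = 0.6955
t = r·√(n−2)/√(1−r²) = 0.6955·√9 / √(1−0.483720) = 2.086500 / 0.718526 = 2.904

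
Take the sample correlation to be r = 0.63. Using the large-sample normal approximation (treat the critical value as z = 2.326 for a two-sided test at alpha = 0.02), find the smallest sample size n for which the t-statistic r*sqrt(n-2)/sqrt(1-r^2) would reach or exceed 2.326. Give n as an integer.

Need r·√(n−2)/√(1−r²) ≥ 2.326
√(n−2) ≥ 2.326·√(1−0.3969) / 0.63 = 2.326·0.776595 / 0.63 = 2.8672
n−2 ≥ 8.2208  ⇒  n ≥ 10.2208
Smallest integer n = 11

11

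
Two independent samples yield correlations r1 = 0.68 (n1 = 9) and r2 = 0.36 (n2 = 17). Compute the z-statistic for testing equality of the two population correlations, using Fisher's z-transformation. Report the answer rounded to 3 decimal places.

0.927

z1 = atanh(0.68) = 0.829114,  z2 = atanh(0.36) = 0.376886
SE = √(1/(n1−3) + 1/(n2−3)) = √(1/6 + 1/14) = √(0.1666667 + 0.0714286) = √0.2380953 = 0.487950
z = (z1 − z2)/SE = (0.829114 − 0.376886) / 0.487950 = 0.452228 / 0.487950 = 0.927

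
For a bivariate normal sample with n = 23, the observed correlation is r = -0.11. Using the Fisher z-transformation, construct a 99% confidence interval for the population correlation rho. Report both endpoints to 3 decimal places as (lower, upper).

z_r = atanh(-0.11) = -0.110447;  SE = 1/√(n−3) = 1/√20 = 0.223607
z-limits: -0.110447 ± 2.576·0.223607 = -0.110447 ± 0.576012 = [-0.686459, 0.465565]
ρ-limits: (tanh -0.686459, tanh 0.465565) = (-0.596, 0.435)

(-0.596, 0.435)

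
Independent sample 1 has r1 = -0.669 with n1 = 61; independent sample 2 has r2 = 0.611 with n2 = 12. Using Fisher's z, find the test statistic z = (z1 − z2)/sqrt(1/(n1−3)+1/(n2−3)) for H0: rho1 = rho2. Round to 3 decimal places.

Fisher z-transforms: z1 = atanh(-0.669) = -0.808931, z2 = atanh(0.611) = 0.710516; difference d = -1.519447
Var(d) = 1/58 + 1/9 = 0.0172414 + 0.1111111 = 0.1283525
z = d/√Var(d) = -1.519447 / √0.1283525 = -1.519447 / 0.358263 = -4.241

-4.241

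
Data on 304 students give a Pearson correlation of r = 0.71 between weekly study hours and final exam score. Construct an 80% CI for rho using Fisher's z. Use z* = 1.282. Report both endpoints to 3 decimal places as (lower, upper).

z_r = atanh(0.71) = 0.887184;  SE = 1/√(n−3) = 1/√301 = 0.057639
z-limits: 0.887184 ± 1.282·0.057639 = 0.887184 ± 0.073893 = [0.813291, 0.961077]
ρ-limits: (tanh 0.813291, tanh 0.961077) = (0.671, 0.745)

(0.671, 0.745)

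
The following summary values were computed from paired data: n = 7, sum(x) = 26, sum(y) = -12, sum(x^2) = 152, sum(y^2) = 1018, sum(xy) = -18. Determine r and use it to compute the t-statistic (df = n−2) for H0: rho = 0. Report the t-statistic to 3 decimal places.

0.254

S_xy = nΣxy − ΣxΣy = 7·(-18) − 26·(-12) = -126 − (-312) = 186
S_xx = nΣx² − (Σx)² = 7·152 − 26² = 1064 − 676 = 388
S_yy = nΣy² − (Σy)² = 7·1018 − (-12)² = 7126 − 144 = 6982
r = S_xy / √(S_xx·S_yy) = 186 / √(388·6982) = 186 / √2709016 = 186 / 1645.9089 = 0.1130
t = r·√(n−2)/√(1−r²) = 0.1130·√5 / √(1−0.012769) = 0.252676 / 0.993595 = 0.254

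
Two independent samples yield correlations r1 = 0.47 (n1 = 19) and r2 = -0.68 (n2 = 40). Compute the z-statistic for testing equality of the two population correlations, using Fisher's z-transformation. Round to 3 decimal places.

z1 = atanh(0.47) = 0.510070,  z2 = atanh(-0.68) = -0.829114
SE = √(1/(n1−3) + 1/(n2−3)) = √(1/16 + 1/37) = √(0.0625000 + 0.0270270) = √0.0895270 = 0.299211
z = (z1 − z2)/SE = (0.510070 − (-0.829114)) / 0.299211 = 1.339184 / 0.299211 = 4.476

4.476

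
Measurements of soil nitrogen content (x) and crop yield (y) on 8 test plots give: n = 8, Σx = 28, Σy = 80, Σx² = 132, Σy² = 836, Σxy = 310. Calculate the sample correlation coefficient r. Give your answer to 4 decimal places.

0.8575

Numerator: nΣxy − (Σx)(Σy) = 8·310 − (28)(80) = 240
Denominator: √[(nΣx²−(Σx)²)(nΣy²−(Σy)²)]
  nΣx²−(Σx)² = 8·132 − 784 = 272;  nΣy²−(Σy)² = 8·836 − 6400 = 288
  √(272·288) = √78336 = 279.8857
r = 240 / 279.8857 = 0.8575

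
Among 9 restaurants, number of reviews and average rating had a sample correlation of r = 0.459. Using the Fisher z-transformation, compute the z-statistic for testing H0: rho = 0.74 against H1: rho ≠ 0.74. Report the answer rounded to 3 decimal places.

-1.113

Fisher z: atanh(0.459) = 0.496044, atanh(0.74) = 0.950479
z = (z_r − z_0)·√(n−3) = (0.496044 − 0.950479)·√6 = -0.454435 · 2.449490 = -1.113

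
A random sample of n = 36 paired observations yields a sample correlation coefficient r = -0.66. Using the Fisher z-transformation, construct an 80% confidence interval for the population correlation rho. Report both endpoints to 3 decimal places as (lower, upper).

(-0.768, -0.515)

z_r = atanh(-0.66) = -0.792814;  SE = 1/√(n−3) = 1/√33 = 0.174078
z-limits: -0.792814 ± 1.282·0.174078 = -0.792814 ± 0.223168 = [-1.015982, -0.569646]
ρ-limits: (tanh -1.015982, tanh -0.569646) = (-0.768, -0.515)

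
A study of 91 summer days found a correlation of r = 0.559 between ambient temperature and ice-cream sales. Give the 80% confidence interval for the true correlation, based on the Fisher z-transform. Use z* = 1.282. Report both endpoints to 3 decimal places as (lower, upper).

(0.458, 0.646)

Fisher z: z_r = atanh(r) = ½·ln((1+0.559)/(1−0.559)) = 0.631377
SE(z) = 1/√(n−3) = 1/√88 = 0.106600
80% ⇒ z* = 1.282; margin = 1.282·0.106600 = 0.136661
CI on z-scale: (0.494716, 0.768038)
Back-transform: tanh(0.494716) = 0.457951, tanh(0.768038) = 0.645787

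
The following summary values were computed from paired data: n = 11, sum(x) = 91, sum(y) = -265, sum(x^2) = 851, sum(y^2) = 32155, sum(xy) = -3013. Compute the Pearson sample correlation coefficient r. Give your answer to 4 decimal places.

S_xy = nΣxy − ΣxΣy = 11·(-3013) − 91·(-265) = -33143 − (-24115) = -9028
S_xx = nΣx² − (Σx)² = 11·851 − 91² = 9361 − 8281 = 1080
S_yy = nΣy² − (Σy)² = 11·32155 − (-265)² = 353705 − 70225 = 283480
r = S_xy / √(S_xx·S_yy) = -9028 / √(1080·283480) = -9028 / √306158400 = -9028 / 17497.3827 = -0.5160

-0.5160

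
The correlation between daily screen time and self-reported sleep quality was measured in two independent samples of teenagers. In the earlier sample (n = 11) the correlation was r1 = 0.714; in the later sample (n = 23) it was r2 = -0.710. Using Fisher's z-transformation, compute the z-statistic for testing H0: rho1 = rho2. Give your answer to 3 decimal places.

z1 = atanh(0.714) = 0.895297,  z2 = atanh(-0.710) = -0.887184
SE = √(1/(n1−3) + 1/(n2−3)) = √(1/8 + 1/20) = √(0.1250000 + 0.0500000) = √0.1750000 = 0.418330
z = (z1 − z2)/SE = (0.895297 − (-0.887184)) / 0.418330 = 1.782481 / 0.418330 = 4.261

4.261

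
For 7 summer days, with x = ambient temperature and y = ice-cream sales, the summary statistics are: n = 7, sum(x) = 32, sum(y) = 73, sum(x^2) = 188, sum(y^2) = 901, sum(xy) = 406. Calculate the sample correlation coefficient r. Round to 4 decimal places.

0.9469

S_xy = nΣxy − ΣxΣy = 7·406 − 32·73 = 2842 − 2336 = 506
S_xx = nΣx² − (Σx)² = 7·188 − 32² = 1316 − 1024 = 292
S_yy = nΣy² − (Σy)² = 7·901 − 73² = 6307 − 5329 = 978
r = S_xy / √(S_xx·S_yy) = 506 / √(292·978) = 506 / √285576 = 506 / 534.3931 = 0.9469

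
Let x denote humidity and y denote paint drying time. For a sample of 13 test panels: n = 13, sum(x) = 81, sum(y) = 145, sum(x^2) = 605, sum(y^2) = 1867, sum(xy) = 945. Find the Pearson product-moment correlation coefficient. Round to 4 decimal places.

S_xy = nΣxy − ΣxΣy = 13·945 − 81·145 = 12285 − 11745 = 540
S_xx = nΣx² − (Σx)² = 13·605 − 81² = 7865 − 6561 = 1304
S_yy = nΣy² − (Σy)² = 13·1867 − 145² = 24271 − 21025 = 3246
r = S_xy / √(S_xx·S_yy) = 540 / √(1304·3246) = 540 / √4232784 = 540 / 2057.3731 = 0.2625

0.2625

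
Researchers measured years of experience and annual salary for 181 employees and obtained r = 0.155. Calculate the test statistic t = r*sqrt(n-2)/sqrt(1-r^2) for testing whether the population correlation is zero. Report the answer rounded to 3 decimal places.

2.099

t = r·√(n−2) / √(1−r²) with r = 0.155, n = 181
  = 0.155·√179 / √(1 − 0.024025)
  = 0.155·13.379088 / 0.987914
  = 2.073759 / 0.987914 = 2.099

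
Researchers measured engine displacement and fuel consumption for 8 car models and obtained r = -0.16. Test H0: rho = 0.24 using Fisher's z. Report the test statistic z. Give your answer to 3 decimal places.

z_r = atanh(-0.16) = -0.161387,  z_0 = atanh(0.24) = 0.244774
SE = 1/√(n−3) = 1/√5 = 0.447214
z = (z_r − z_0)/SE = (-0.161387 − 0.244774) / 0.447214 = -0.406161 / 0.447214 = -0.908

-0.908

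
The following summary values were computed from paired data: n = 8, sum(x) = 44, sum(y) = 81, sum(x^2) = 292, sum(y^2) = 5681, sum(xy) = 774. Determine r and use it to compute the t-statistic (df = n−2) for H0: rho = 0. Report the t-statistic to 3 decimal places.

2.189

Numerator: nΣxy − (Σx)(Σy) = 8·774 − (44)(81) = 2628
Denominator: √[(nΣx²−(Σx)²)(nΣy²−(Σy)²)]
  nΣx²−(Σx)² = 8·292 − 1936 = 400;  nΣy²−(Σy)² = 8·5681 − 6561 = 38887
  √(400·38887) = √15554800 = 3943.9574
r = 2628 / 3943.9574 = 0.6663
t = r·√(n−2)/√(1−r²) = 0.6663·√6 / √(1−0.443956) = 1.632095 / 0.745684 = 2.189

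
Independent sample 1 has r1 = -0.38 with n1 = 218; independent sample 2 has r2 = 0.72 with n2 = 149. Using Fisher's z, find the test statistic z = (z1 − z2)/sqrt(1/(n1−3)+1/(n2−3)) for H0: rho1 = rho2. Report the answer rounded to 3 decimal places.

Fisher z-transforms: z1 = atanh(-0.38) = -0.400060, z2 = atanh(0.72) = 0.907645; difference d = -1.307705
Var(d) = 1/215 + 1/146 = 0.0046512 + 0.0068493 = 0.0115005
z = d/√Var(d) = -1.307705 / √0.0115005 = -1.307705 / 0.107240 = -12.194

-12.194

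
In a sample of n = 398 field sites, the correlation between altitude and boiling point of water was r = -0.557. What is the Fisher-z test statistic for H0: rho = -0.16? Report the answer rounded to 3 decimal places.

Fisher z: atanh(-0.557) = -0.628473, atanh(-0.16) = -0.161387
z = (z_r − z_0)·√(n−3) = (-0.628473 − (-0.161387))·√395 = -0.467086 · 19.874607 = -9.283

-9.283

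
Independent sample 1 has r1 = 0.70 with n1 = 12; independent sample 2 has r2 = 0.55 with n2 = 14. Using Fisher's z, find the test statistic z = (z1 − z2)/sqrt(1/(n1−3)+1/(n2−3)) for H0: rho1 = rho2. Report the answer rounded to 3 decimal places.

Fisher z-transforms: z1 = atanh(0.70) = 0.867301, z2 = atanh(0.55) = 0.618381; difference d = 0.248920
Var(d) = 1/9 + 1/11 = 0.1111111 + 0.0909091 = 0.2020202
z = d/√Var(d) = 0.248920 / √0.2020202 = 0.248920 / 0.449467 = 0.554

0.554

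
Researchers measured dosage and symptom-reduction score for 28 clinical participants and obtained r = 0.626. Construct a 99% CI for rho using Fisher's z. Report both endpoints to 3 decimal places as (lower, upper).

z_r = atanh(0.626) = 0.734811;  SE = 1/√(n−3) = 1/√25 = 0.200000
z-limits: 0.734811 ± 2.576·0.200000 = 0.734811 ± 0.515200 = [0.219611, 1.250011]
ρ-limits: (tanh 0.219611, tanh 1.250011) = (0.216, 0.848)

(0.216, 0.848)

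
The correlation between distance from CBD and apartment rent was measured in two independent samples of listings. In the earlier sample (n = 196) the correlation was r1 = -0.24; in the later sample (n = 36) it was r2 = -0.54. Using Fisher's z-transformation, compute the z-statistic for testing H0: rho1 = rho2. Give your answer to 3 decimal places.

Fisher z-transforms: z1 = atanh(-0.24) = -0.244774, z2 = atanh(-0.54) = -0.604156; difference d = 0.359382
Var(d) = 1/193 + 1/33 = 0.0051813 + 0.0303030 = 0.0354843
z = d/√Var(d) = 0.359382 / √0.0354843 = 0.359382 / 0.188373 = 1.908

1.908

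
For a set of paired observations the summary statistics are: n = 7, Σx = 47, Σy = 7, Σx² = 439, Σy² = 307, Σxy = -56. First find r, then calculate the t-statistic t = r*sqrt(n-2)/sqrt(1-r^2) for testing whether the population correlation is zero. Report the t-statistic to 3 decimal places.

-1.417

S_xy = nΣxy − ΣxΣy = 7·(-56) − 47·7 = -392 − 329 = -721
S_xx = nΣx² − (Σx)² = 7·439 − 47² = 3073 − 2209 = 864
S_yy = nΣy² − (Σy)² = 7·307 − 7² = 2149 − 49 = 2100
r = S_xy / √(S_xx·S_yy) = -721 / √(864·2100) = -721 / √1814400 = -721 / 1346.9967 = -0.5353
t = r·√(n−2)/√(1−r²) = -0.5353·√5 / √(1−0.286546) = -1.196967 / 0.844662 = -1.417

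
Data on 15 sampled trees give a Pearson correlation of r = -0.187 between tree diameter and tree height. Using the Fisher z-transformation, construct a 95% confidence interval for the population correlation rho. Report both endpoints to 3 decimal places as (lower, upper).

z_r = atanh(-0.187) = -0.189227;  SE = 1/√(n−3) = 1/√12 = 0.288675
z-limits: -0.189227 ± 1.960·0.288675 = -0.189227 ± 0.565803 = [-0.755030, 0.376576]
ρ-limits: (tanh -0.755030, tanh 0.376576) = (-0.638, 0.360)

(-0.638, 0.360)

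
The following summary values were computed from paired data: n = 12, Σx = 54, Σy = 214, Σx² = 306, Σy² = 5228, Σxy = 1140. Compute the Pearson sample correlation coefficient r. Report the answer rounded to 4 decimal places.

0.5935

Numerator: nΣxy − (Σx)(Σy) = 12·1140 − (54)(214) = 2124
Denominator: √[(nΣx²−(Σx)²)(nΣy²−(Σy)²)]
  nΣx²−(Σx)² = 12·306 − 2916 = 756;  nΣy²−(Σy)² = 12·5228 − 45796 = 16940
  √(756·16940) = √12806640 = 3578.6366
r = 2124 / 3578.6366 = 0.5935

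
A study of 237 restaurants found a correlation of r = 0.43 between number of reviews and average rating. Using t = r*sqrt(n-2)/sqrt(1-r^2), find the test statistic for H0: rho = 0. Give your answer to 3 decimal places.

7.301

t = r·√(n−2) / √(1−r²) with r = 0.43, n = 237
  = 0.43·√235 / √(1 − 0.1849)
  = 0.43·15.329710 / 0.902829
  = 6.591775 / 0.902829 = 7.301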